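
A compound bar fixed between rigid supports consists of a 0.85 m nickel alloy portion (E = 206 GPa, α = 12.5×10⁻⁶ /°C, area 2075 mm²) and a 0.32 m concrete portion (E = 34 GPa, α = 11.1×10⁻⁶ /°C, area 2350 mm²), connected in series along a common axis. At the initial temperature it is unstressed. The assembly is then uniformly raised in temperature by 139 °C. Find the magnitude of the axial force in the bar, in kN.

With the walls removed the bar would change length by δ_free = Σ αᵢΔT Lᵢ = 12.5×10⁻⁶×139×850 + 11.1×10⁻⁶×139×320 = 1.971 mm.
The rigid supports impose zero overall length change; the single axial force P common to all segments must satisfy P Σ Lᵢ/(AᵢEᵢ) = δ_free.
The series flexibility is Σ Lᵢ/(AᵢEᵢ) = 850/(2075×206×10³) + 320/(2350×34×10³) = 5.994×10⁻⁶ mm/N.
P = 1.971 / 5.994×10⁻⁶ = 328800 N = 328.8 kN, compressive.

P ≈ 329 kN (compressive)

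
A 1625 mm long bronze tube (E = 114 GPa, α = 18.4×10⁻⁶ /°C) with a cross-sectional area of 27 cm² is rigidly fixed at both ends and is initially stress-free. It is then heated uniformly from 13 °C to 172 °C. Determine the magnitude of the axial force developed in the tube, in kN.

P ≈ 900 kN (compressive)

With zero net strain, σ = E·αΔT = 114 GPa × 18.4×10⁻⁶ × 159 = 333.5 MPa.
P = AEαΔT = 2700 × 114×10³ × 18.4×10⁻⁶ × 159 = 900.5 kN (compressive).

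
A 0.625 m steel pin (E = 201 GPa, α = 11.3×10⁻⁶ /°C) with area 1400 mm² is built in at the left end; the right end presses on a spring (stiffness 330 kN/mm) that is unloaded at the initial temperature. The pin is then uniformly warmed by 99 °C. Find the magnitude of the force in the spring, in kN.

The unrestrained thermal change is αΔT L = 11.3×10⁻⁶ × 99 × 625 = 0.6992 mm.
With a force P in the spring, the elastic change of the pin is PL/(AE) and that of the spring is P/k; compatibility requires their sum to equal δ_free.
P [ L/(AE) + 1/k ] = δ_free → P [ 625/(1400×201×10³) + 1/(330×10³) ] = 0.6992.
P = 0.6992 / 5.251×10⁻⁶ = 133100 N.

P ≈ 133 kN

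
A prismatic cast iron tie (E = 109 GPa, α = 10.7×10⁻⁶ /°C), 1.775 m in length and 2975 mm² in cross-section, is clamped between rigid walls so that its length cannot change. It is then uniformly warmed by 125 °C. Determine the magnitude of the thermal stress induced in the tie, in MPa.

σ ≈ 146 MPa (compressive)

Because both ends are immovable the net strain is zero, and the suppressed thermal strain is αΔT = 10.7×10⁻⁶ × 125 = 1337.5×10⁻⁶.
The stress required to suppress this strain is σ = Eε = 109×10³ × 1337.5×10⁻⁶ = 145.8 MPa, compressive since the tie is trying to expand.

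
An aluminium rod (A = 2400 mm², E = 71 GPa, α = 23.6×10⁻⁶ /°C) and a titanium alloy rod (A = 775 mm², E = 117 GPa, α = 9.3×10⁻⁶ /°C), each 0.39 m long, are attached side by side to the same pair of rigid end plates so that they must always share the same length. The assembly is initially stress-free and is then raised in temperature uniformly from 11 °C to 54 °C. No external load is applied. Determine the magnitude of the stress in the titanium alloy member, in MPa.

σ ≈ 47 MPa (tensile)

Both members must finish at the same length. With the larger α, the aluminium tends to over-expand; the plates restrain it, putting the aluminium in compression and the titanium alloy in tension. With no external load the two internal forces are equal and opposite, magnitude P.
Equating the net (thermal + elastic) strains gives |α₁ − α₂|·ΔT = P·[1/(A₁E₁) + 1/(A₂E₂)].
|α₁ − α₂|·ΔT = 14.3×10⁻⁶ × 43 = 0.0006149.
1/(A₁E₁) + 1/(A₂E₂) = 1/(2400×71×10³) + 1/(775×117×10³) = 1.69×10⁻⁸ N⁻¹.
P = 0.0006149 / 1.69×10⁻⁸ = 36390 N = 36.39 kN.
σ_{titanium alloy} = P/A₂ = 36390/775 = 46.96 MPa, tensile.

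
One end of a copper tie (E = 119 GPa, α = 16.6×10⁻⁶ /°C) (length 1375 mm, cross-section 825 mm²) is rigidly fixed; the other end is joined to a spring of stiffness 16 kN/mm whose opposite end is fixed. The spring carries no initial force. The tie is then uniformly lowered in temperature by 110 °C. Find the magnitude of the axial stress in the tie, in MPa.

σ ≈ 39.8 MPa (tensile)

The unrestrained thermal change is αΔT L = 16.6×10⁻⁶ × 110 × 1375 = 2.511 mm.
With a force P in the spring, the elastic change of the tie is PL/(AE) and that of the spring is P/k; compatibility requires their sum to equal δ_free.
So P = δ_free / [L/(AE) + 1/k] = 2.511 / [ 1375/(825×119×10³) + 1/(16×10³) ].
P = 2.511 / 7.651×10⁻⁵ = 32820 N.
σ = P/A = 32820/825 = 39.78 MPa.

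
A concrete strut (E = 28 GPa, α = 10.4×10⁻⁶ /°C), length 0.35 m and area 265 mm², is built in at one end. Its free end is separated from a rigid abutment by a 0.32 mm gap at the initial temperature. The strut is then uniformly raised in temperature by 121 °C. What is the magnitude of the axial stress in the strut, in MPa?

If the wall were absent the strut would grow by αΔT L = 10.4×10⁻⁶ × 121 × 350 = 0.4404 mm.
After closing the 0.32 mm clearance, 0.4404 − 0.32 = 0.1204 mm of expansion remains to be suppressed by the wall.
So σ = E(δ_free − g)/L = 28×10³ × 0.1204/350 = 9.635 MPa.

σ ≈ 9.64 MPa (compressive)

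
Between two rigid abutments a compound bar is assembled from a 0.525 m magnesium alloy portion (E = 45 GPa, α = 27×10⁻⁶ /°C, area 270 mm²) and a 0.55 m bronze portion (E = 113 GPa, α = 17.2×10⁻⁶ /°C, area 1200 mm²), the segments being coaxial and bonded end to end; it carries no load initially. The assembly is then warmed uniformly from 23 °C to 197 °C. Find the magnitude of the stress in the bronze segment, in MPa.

σ ≈ 72.5 MPa (compressive)

If the supports were absent, the total length change would be Σ αᵢΔT Lᵢ = 27×10⁻⁶×174×525 + 17.2×10⁻⁶×174×550 = 4.112 mm.
The rigid supports impose zero overall length change; the single axial force P common to all segments must satisfy P Σ Lᵢ/(AᵢEᵢ) = δ_free.
The series flexibility is Σ Lᵢ/(AᵢEᵢ) = 525/(270×45×10³) + 550/(1200×113×10³) = 4.727×10⁻⁵ mm/N.
So P = 4.112 / 4.727×10⁻⁵ = 87.01 kN, compressive.
σ_{bronze} = P / A = 87010 / 1200 = 72.51 MPa.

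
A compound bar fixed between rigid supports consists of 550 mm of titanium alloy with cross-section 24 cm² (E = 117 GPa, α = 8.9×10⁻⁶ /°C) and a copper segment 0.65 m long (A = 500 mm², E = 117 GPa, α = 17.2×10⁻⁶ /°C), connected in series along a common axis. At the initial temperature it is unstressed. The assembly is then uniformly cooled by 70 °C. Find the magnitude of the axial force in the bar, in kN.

With the walls removed the bar would change length by δ_free = Σ αᵢΔT Lᵢ = 8.9×10⁻⁶×70×550 + 17.2×10⁻⁶×70×650 = 1.125 mm.
Since the ends are fixed, an axial force P builds up, equal in every segment, with P · Σ Lᵢ/(AᵢEᵢ) = δ_free.
Σ Lᵢ/(AᵢEᵢ) = 550/(2400×117×10³) + 650/(500×117×10³) = 1.307×10⁻⁵ mm/N.
P = 1.125 / 1.307×10⁻⁵ = 86100 N = 86.1 kN, tensile.

P ≈ 86.1 kN (tensile)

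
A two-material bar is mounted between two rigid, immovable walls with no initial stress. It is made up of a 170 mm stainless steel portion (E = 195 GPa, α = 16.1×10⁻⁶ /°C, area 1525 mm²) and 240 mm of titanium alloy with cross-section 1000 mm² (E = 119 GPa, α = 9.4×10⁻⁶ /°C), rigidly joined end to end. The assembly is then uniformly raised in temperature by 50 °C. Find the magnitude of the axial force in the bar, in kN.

Free thermal expansion of the whole bar: Σ αᵢΔT Lᵢ = 16.1×10⁻⁶×50×170 + 9.4×10⁻⁶×50×240 = 0.2496 mm.
The walls prevent any net length change, so an axial force P (same in every segment) develops. Compatibility: P · Σ Lᵢ/(AᵢEᵢ) = δ_free.
The series flexibility is Σ Lᵢ/(AᵢEᵢ) = 170/(1525×195×10³) + 240/(1000×119×10³) = 2.588×10⁻⁶ mm/N.
Hence P = δ_free / Σ(L/AE) = 0.2496/2.588×10⁻⁶ = 96.45 kN (compressive).

P ≈ 96.4 kN (compressive)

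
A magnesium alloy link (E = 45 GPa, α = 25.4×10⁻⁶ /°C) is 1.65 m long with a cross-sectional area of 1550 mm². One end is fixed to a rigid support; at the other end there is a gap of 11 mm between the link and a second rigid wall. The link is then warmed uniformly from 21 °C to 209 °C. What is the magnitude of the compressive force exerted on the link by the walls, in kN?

Free thermal elongation = αΔT L = 25.4×10⁻⁶ × 188 × 1650 = 7.879 mm.
Since δ_free = 7.88 mm is less than the 11 mm gap, the link never touches the wall. No axial force develops.

P ≈ 0 kN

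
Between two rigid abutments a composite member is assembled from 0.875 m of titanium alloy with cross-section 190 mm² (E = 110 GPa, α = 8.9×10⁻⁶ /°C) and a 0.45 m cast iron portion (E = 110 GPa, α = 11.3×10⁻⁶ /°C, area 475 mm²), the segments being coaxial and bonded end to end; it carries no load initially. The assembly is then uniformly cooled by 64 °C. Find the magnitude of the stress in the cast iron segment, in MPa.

If the supports were absent, the total length change would be Σ αᵢΔT Lᵢ = 8.9×10⁻⁶×64×875 + 11.3×10⁻⁶×64×450 = 0.8238 mm.
The rigid supports impose zero overall length change; the single axial force P common to all segments must satisfy P Σ Lᵢ/(AᵢEᵢ) = δ_free.
Σ Lᵢ/(AᵢEᵢ) = 875/(190×110×10³) + 450/(475×110×10³) = 5.048×10⁻⁵ mm/N.
P = 0.8238 / 5.048×10⁻⁵ = 16320 N = 16.32 kN, tensile.
σ_{cast iron} = P / A = 16320 / 475 = 34.36 MPa.

σ ≈ 34.4 MPa (tensile)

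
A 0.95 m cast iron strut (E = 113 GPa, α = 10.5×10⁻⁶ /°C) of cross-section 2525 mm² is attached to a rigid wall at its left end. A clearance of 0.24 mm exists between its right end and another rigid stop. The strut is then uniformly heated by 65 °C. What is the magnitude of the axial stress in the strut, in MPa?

Free thermal elongation = αΔT L = 10.5×10⁻⁶ × 65 × 950 = 0.6484 mm.
After closing the 0.24 mm clearance, 0.6484 − 0.24 = 0.4084 mm of expansion remains to be suppressed by the wall.
So σ = E(δ_free − g)/L = 113×10³ × 0.4084/950 = 48.58 MPa.

σ ≈ 48.6 MPa (compressive)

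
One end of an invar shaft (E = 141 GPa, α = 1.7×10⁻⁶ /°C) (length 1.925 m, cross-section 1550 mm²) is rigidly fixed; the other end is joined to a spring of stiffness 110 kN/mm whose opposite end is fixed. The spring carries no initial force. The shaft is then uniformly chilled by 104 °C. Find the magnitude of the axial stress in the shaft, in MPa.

σ ≈ 12.3 MPa (tensile)

If the spring were absent the shaft would shorten by αΔT L = 1.7×10⁻⁶ × 104 × 1925 = 0.3403 mm.
With a force P in the spring, the elastic change of the shaft is PL/(AE) and that of the spring is P/k; compatibility requires their sum to equal δ_free.
P [ L/(AE) + 1/k ] = δ_free → P [ 1925/(1550×141×10³) + 1/(110×10³) ] = 0.3403.
P = 0.3403 / 1.79×10⁻⁵ = 19010 N.
σ = P/A = 19010/1550 = 12.27 MPa.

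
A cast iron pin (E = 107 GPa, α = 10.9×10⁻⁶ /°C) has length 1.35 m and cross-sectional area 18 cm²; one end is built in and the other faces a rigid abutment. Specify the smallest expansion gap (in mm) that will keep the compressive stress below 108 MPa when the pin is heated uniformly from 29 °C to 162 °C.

g ≈ 0.594 mm

With no wall the pin would lengthen by αΔT L = 10.9×10⁻⁶ × 133 × 1350 = 1.957 mm.
A stress of 108 MPa corresponds to the wall pushing the pin back by σL/E = 108×1350/(107×10³) = 1.363 mm.
So the gap has to take up the difference, g_min = δ_free − σL/E = 1.957 − 1.363 = 0.5945 mm.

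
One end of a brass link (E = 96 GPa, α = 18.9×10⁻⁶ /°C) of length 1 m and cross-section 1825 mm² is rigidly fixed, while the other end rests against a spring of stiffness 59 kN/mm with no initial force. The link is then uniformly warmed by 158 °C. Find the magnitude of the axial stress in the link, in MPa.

σ ≈ 72.2 MPa (compressive)

The unrestrained thermal change is αΔT L = 18.9×10⁻⁶ × 158 × 1000 = 2.986 mm.
Let P be the compressive force at the spring. The link shortens elastically by PL/(AE) and the spring compresses by P/k; together these equal δ_free.
So P = δ_free / [L/(AE) + 1/k] = 2.986 / [ 1000/(1825×96×10³) + 1/(59×10³) ].
P = 2.986 / 2.266×10⁻⁵ = 131800 N.
σ = P/A = 131800/1825 = 72.22 MPa.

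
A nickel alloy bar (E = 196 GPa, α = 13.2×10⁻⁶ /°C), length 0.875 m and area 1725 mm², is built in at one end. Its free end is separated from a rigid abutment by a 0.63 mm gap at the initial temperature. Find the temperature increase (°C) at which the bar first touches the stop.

ΔT ≈ 54.5 °C

Contact occurs when the free expansion equals the gap: αΔT L = 0.63 mm.
ΔT = 0.63 / (13.2×10⁻⁶ × 875) = 54.55 °C.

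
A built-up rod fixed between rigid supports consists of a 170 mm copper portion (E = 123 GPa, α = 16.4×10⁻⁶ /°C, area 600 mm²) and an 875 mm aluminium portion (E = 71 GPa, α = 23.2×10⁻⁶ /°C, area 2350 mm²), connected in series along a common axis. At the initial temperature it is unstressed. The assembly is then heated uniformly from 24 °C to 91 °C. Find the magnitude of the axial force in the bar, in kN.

P ≈ 205 kN (compressive)

If the supports were absent, the total length change would be Σ αᵢΔT Lᵢ = 16.4×10⁻⁶×67×170 + 23.2×10⁻⁶×67×875 = 1.547 mm.
Since the ends are fixed, an axial force P builds up, equal in every segment, with P · Σ Lᵢ/(AᵢEᵢ) = δ_free.
The series flexibility is Σ Lᵢ/(AᵢEᵢ) = 170/(600×123×10³) + 875/(2350×71×10³) = 7.548×10⁻⁶ mm/N.
Hence P = δ_free / Σ(L/AE) = 1.547/7.548×10⁻⁶ = 204.9 kN (compressive).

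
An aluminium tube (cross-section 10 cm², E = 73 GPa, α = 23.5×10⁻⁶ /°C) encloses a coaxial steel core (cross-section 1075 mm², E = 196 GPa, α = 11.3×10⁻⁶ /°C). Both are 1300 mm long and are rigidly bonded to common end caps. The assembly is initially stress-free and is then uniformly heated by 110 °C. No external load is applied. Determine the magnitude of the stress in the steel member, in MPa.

Both members must finish at the same length. With the larger α, the aluminium tends to over-expand; the plates restrain it, putting the aluminium in compression and the steel in tension. With no external load the two internal forces are equal and opposite, magnitude P.
Compatibility of the two members (thermal + elastic change equal): (α₁ − α₂)ΔT = P·[1/(A₁E₁) + 1/(A₂E₂)].
|α₁ − α₂|·ΔT = 12.2×10⁻⁶ × 110 = 0.001342.
1/(A₁E₁) + 1/(A₂E₂) = 1/(1000×73×10³) + 1/(1075×196×10³) = 1.844×10⁻⁸ N⁻¹.
P = 0.001342 / 1.844×10⁻⁸ = 72760 N = 72.76 kN.
σ_{steel} = P/A₂ = 72760/1075 = 67.68 MPa, tensile.

σ ≈ 67.7 MPa (tensile)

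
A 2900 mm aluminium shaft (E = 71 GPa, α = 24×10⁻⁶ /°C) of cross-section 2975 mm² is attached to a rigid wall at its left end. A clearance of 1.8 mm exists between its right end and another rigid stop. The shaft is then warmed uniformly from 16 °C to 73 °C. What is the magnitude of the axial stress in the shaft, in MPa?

Free thermal elongation = αΔT L = 24×10⁻⁶ × 57 × 2900 = 3.967 mm.
The gap closes (δ_free > 1.8 mm) and the wall then resists a further 3.967 − 1.8 = 2.167 mm of expansion.
That suppressed elongation corresponds to σ = E·Δ/L = 71×10³ × 2.167/2900 = 53.06 MPa.

σ ≈ 53.1 MPa (compressive)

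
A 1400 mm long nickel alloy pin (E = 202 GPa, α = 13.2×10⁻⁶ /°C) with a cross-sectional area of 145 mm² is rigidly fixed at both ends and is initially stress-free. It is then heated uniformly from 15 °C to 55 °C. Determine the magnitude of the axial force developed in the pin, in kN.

With zero net strain, σ = E·αΔT = 202 GPa × 13.2×10⁻⁶ × 40 = 106.7 MPa.
P = AEαΔT = 145 × 202×10³ × 13.2×10⁻⁶ × 40 = 15.47 kN (compressive).

P ≈ 15.5 kN (compressive)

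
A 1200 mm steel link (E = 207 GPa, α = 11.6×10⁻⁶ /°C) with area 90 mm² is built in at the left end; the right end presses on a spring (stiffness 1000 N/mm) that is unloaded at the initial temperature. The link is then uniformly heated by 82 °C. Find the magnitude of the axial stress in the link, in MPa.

Free thermal expansion: δ_free = αΔT L = 11.6×10⁻⁶ × 82 × 1200 = 1.141 mm.
With a force P in the spring, the elastic change of the link is PL/(AE) and that of the spring is P/k; compatibility requires their sum to equal δ_free.
So P = δ_free / [L/(AE) + 1/k] = 1.141 / [ 1200/(90×207×10³) + 1/(1000) ].
P = 1.141 / 0.001064 = 1072 N.
σ = P/A = 1072/90 = 11.92 MPa.

σ ≈ 11.9 MPa (compressive)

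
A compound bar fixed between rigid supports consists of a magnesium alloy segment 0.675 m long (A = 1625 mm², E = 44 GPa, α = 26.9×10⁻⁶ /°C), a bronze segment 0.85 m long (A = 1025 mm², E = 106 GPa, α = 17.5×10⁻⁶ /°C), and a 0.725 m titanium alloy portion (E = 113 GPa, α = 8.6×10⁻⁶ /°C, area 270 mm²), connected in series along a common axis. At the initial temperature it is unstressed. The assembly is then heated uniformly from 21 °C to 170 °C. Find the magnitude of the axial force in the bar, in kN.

Free thermal expansion of the whole bar: Σ αᵢΔT Lᵢ = 26.9×10⁻⁶×149×675 + 17.5×10⁻⁶×149×850 + 8.6×10⁻⁶×149×725 = 5.851 mm.
Since the ends are fixed, an axial force P builds up, equal in every segment, with P · Σ Lᵢ/(AᵢEᵢ) = δ_free.
The series flexibility is Σ Lᵢ/(AᵢEᵢ) = 675/(1625×44×10³) + 850/(1025×106×10³) + 725/(270×113×10³) = 4.103×10⁻⁵ mm/N.
Hence P = δ_free / Σ(L/AE) = 5.851/4.103×10⁻⁵ = 142.6 kN (compressive).

P ≈ 143 kN (compressive)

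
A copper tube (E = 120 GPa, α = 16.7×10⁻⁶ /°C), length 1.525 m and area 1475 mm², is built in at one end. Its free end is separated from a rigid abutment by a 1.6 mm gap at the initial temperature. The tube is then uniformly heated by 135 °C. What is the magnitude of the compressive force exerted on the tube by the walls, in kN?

P ≈ 213 kN

Free thermal elongation = αΔT L = 16.7×10⁻⁶ × 135 × 1525 = 3.438 mm.
This exceeds the 1.6 mm gap, so the wall pushes back. The portion of expansion that must be recovered elastically is δ_free − gap = 3.438 − 1.6 = 1.838 mm.
So σ = E(δ_free − g)/L = 120×10³ × 1.838/1525 = 144.6 MPa.
P = σA = 144.6 × 1475 = 213.3 kN.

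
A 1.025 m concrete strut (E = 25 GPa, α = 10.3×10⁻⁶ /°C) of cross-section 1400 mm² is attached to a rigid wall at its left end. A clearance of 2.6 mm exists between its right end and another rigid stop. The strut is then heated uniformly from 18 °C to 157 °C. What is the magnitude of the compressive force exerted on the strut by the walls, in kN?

Free thermal elongation = αΔT L = 10.3×10⁻⁶ × 139 × 1025 = 1.467 mm.
Since δ_free = 1.47 mm is less than the 2.6 mm gap, the strut never touches the wall. No axial force develops.

P ≈ 0 kN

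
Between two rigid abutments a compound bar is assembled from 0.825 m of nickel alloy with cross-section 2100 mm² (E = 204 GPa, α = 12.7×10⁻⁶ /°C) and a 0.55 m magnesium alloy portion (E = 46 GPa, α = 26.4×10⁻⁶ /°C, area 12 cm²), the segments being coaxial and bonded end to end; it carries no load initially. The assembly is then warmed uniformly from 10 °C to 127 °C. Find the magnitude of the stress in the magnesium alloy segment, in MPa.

σ ≈ 205 MPa (compressive)

Free thermal expansion of the whole bar: Σ αᵢΔT Lᵢ = 12.7×10⁻⁶×117×825 + 26.4×10⁻⁶×117×550 = 2.925 mm.
Since the ends are fixed, an axial force P builds up, equal in every segment, with P · Σ Lᵢ/(AᵢEᵢ) = δ_free.
The series flexibility is Σ Lᵢ/(AᵢEᵢ) = 825/(2100×204×10³) + 550/(1200×46×10³) = 1.189×10⁻⁵ mm/N.
Hence P = δ_free / Σ(L/AE) = 2.925/1.189×10⁻⁵ = 246 kN (compressive).
σ_{magnesium alloy} = P / A = 246000 / 1200 = 205 MPa.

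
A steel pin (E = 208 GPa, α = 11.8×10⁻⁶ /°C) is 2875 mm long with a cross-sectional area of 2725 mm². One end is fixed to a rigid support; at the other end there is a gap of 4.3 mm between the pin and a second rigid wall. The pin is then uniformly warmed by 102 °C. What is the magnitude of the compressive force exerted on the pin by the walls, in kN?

Free thermal elongation = αΔT L = 11.8×10⁻⁶ × 102 × 2875 = 3.46 mm.
Since δ_free = 3.46 mm is less than the 4.3 mm gap, the pin never touches the wall. No axial force develops.

P ≈ 0 kN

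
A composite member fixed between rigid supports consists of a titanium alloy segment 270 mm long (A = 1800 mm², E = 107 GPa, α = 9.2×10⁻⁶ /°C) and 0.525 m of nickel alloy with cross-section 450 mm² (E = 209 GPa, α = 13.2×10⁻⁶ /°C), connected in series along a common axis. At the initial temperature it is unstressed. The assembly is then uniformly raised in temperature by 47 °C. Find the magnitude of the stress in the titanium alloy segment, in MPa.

σ ≈ 35.2 MPa (compressive)

With the walls removed the bar would change length by δ_free = Σ αᵢΔT Lᵢ = 9.2×10⁻⁶×47×270 + 13.2×10⁻⁶×47×525 = 0.4425 mm.
The walls prevent any net length change, so an axial force P (same in every segment) develops. Compatibility: P · Σ Lᵢ/(AᵢEᵢ) = δ_free.
Σ Lᵢ/(AᵢEᵢ) = 270/(1800×107×10³) + 525/(450×209×10³) = 6.984×10⁻⁶ mm/N.
So P = 0.4425 / 6.984×10⁻⁶ = 63.35 kN, compressive.
σ_{titanium alloy} = P / A = 63350 / 1800 = 35.2 MPa.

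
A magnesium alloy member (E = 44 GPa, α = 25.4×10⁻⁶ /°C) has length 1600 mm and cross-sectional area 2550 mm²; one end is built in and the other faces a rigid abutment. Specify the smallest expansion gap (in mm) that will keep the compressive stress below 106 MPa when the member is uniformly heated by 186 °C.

g ≈ 3.7 mm

Free expansion if unrestrained: δ_free = αΔT L = 25.4×10⁻⁶ × 186 × 1600 = 7.559 mm.
At the allowable stress the elastic shortening the wall may impose is σL/E = 106 × 1600 / (44×10³) = 3.855 mm.
So the gap has to take up the difference, g_min = δ_free − σL/E = 7.559 − 3.855 = 3.704 mm.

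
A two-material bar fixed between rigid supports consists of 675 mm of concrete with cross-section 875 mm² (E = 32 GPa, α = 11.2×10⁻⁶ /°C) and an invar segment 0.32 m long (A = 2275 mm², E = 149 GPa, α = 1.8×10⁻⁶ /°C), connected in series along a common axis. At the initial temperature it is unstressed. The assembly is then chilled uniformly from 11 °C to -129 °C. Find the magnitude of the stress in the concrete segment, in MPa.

Free thermal contraction of the whole bar: Σ αᵢΔT Lᵢ = 11.2×10⁻⁶×140×675 + 1.8×10⁻⁶×140×320 = 1.139 mm.
The rigid supports impose zero overall length change; the single axial force P common to all segments must satisfy P Σ Lᵢ/(AᵢEᵢ) = δ_free.
The series flexibility is Σ Lᵢ/(AᵢEᵢ) = 675/(875×32×10³) + 320/(2275×149×10³) = 2.505×10⁻⁵ mm/N.
P = 1.139 / 2.505×10⁻⁵ = 45470 N = 45.47 kN, tensile.
σ_{concrete} = P / A = 45470 / 875 = 51.96 MPa.

σ ≈ 52 MPa (tensile)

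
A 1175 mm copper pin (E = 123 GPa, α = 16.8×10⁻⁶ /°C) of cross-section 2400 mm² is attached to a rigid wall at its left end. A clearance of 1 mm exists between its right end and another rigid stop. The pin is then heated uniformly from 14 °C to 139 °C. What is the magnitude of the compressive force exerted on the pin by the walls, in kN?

If the wall were absent the pin would grow by αΔT L = 16.8×10⁻⁶ × 125 × 1175 = 2.467 mm.
This exceeds the 1 mm gap, so the wall pushes back. The portion of expansion that must be recovered elastically is δ_free − gap = 2.467 − 1 = 1.467 mm.
Compatibility: PL/(AE) = 1.467 mm, so σ = P/A = E × (1.467/1175) = 153.6 MPa.
P = σA = 153.6 × 2400 = 368.7 kN.

P ≈ 369 kN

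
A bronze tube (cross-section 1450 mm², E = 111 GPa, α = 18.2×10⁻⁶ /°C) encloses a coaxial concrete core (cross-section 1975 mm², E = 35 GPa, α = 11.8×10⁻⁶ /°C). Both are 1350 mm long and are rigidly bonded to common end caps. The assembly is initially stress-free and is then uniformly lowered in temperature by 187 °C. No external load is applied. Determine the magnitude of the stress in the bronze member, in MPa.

σ ≈ 39.9 MPa (tensile)

The bronze has the larger α, so on cooling it would change length more than the concrete if both were free. The rigid plates force a common final length, so the bronze is put into tension and the concrete into compression, with equal and opposite forces P (no external load).
Setting the final lengths equal and cancelling L: (α₁ − α₂)ΔT = P/(A₁E₁) + P/(A₂E₂).
|α₁ − α₂|·ΔT = 6.4×10⁻⁶ × 187 = 0.001197.
1/(A₁E₁) + 1/(A₂E₂) = 1/(1450×111×10³) + 1/(1975×35×10³) = 2.068×10⁻⁸ N⁻¹.
So P = 0.001197 / 2.068×10⁻⁸ = 57.87 kN.
σ_{bronze} = P/A₁ = 57870/1450 = 39.91 MPa, tensile.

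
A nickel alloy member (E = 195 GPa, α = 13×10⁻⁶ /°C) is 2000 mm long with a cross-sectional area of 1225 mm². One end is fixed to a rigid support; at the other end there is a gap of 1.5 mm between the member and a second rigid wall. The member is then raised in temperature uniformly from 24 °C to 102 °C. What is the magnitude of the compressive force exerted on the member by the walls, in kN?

Free thermal elongation = αΔT L = 13×10⁻⁶ × 78 × 2000 = 2.028 mm.
This exceeds the 1.5 mm gap, so the wall pushes back. The portion of expansion that must be recovered elastically is δ_free − gap = 2.028 − 1.5 = 0.528 mm.
So σ = E(δ_free − g)/L = 195×10³ × 0.528/2000 = 51.48 MPa.
P = σA = 51.48 × 1225 = 63.06 kN.

P ≈ 63.1 kN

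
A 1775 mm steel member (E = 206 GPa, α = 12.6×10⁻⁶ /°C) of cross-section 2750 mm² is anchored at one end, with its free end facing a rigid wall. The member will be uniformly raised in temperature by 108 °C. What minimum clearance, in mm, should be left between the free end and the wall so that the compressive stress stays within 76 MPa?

g ≈ 1.76 mm

Free expansion if unrestrained: δ_free = αΔT L = 12.6×10⁻⁶ × 108 × 1775 = 2.415 mm.
A stress of 76 MPa corresponds to the wall pushing the member back by σL/E = 76×1775/(206×10³) = 0.6549 mm.
The gap must absorb the remainder: g_min = 2.415 − 0.6549 = 1.761 mm.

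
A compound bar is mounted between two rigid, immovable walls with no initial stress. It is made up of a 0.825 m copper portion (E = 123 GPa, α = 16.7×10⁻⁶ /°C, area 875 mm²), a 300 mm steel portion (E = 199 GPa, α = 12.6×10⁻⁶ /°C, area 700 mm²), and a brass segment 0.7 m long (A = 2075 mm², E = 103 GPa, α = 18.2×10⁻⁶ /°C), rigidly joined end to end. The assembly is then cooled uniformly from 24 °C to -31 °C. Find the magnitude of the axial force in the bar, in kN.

With the walls removed the bar would change length by δ_free = Σ αᵢΔT Lᵢ = 16.7×10⁻⁶×55×825 + 12.6×10⁻⁶×55×300 + 18.2×10⁻⁶×55×700 = 1.666 mm.
The walls prevent any net length change, so an axial force P (same in every segment) develops. Compatibility: P · Σ Lᵢ/(AᵢEᵢ) = δ_free.
Σ Lᵢ/(AᵢEᵢ) = 825/(875×123×10³) + 300/(700×199×10³) + 700/(2075×103×10³) = 1.309×10⁻⁵ mm/N.
Hence P = δ_free / Σ(L/AE) = 1.666/1.309×10⁻⁵ = 127.3 kN (tensile).

P ≈ 127 kN (tensile)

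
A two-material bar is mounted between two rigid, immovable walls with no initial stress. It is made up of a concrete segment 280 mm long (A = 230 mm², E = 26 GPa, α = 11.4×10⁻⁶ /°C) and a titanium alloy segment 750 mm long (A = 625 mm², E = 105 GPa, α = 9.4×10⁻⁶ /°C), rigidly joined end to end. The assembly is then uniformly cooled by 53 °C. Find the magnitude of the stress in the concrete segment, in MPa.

σ ≈ 40.5 MPa (tensile)

If the supports were absent, the total length change would be Σ αᵢΔT Lᵢ = 11.4×10⁻⁶×53×280 + 9.4×10⁻⁶×53×750 = 0.5428 mm.
Since the ends are fixed, an axial force P builds up, equal in every segment, with P · Σ Lᵢ/(AᵢEᵢ) = δ_free.
Σ Lᵢ/(AᵢEᵢ) = 280/(230×26×10³) + 750/(625×105×10³) = 5.825×10⁻⁵ mm/N.
Hence P = δ_free / Σ(L/AE) = 0.5428/5.825×10⁻⁵ = 9.319 kN (tensile).
σ_{concrete} = P / A = 9319 / 230 = 40.52 MPa.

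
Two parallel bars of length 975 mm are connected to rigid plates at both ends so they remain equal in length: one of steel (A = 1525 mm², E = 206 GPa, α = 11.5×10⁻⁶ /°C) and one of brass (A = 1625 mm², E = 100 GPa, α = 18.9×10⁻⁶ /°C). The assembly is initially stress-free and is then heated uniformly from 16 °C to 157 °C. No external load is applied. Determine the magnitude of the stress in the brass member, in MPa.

The brass has the larger α, so on heating it would change length more than the steel if both were free. The rigid plates force a common final length, so the brass is put into compression and the steel into tension, with equal and opposite forces P (no external load).
Equating the net (thermal + elastic) strains gives |α₁ − α₂|·ΔT = P·[1/(A₁E₁) + 1/(A₂E₂)].
|α₁ − α₂|·ΔT = 7.4×10⁻⁶ × 141 = 0.001043.
1/(A₁E₁) + 1/(A₂E₂) = 1/(1525×206×10³) + 1/(1625×100×10³) = 9.337×10⁻⁹ N⁻¹.
So P = 0.001043 / 9.337×10⁻⁹ = 111.7 kN.
σ_{brass} = P/A₂ = 111700/1625 = 68.77 MPa, compressive.

σ ≈ 68.8 MPa (compressive)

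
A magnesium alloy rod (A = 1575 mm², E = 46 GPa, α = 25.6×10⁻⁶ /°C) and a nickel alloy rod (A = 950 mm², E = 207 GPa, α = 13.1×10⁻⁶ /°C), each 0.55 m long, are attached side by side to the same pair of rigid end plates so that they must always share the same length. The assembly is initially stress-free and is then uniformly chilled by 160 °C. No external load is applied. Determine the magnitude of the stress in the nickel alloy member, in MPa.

σ ≈ 111 MPa (compressive)

Equilibrium of a rigid end plate with no external load gives equal and opposite internal forces ±P in the two members. Since α_{magnesium alloy} > α_{nickel alloy}, cooling drives the magnesium alloy into tension and the nickel alloy into compression.
Compatibility of the two members (thermal + elastic change equal): (α₁ − α₂)ΔT = P·[1/(A₁E₁) + 1/(A₂E₂)].
|α₁ − α₂|·ΔT = 12.5×10⁻⁶ × 160 = 0.002.
1/(A₁E₁) + 1/(A₂E₂) = 1/(1575×46×10³) + 1/(950×207×10³) = 1.889×10⁻⁸ N⁻¹.
So P = 0.002 / 1.889×10⁻⁸ = 105.9 kN.
σ_{nickel alloy} = P/A₂ = 105900/950 = 111.5 MPa, compressive.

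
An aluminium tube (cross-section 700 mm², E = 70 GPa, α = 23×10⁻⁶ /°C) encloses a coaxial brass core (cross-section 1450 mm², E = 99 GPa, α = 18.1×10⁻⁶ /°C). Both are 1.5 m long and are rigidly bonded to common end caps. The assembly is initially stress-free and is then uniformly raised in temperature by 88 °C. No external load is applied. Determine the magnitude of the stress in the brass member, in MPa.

σ ≈ 10.9 MPa (tensile)

The aluminium has the larger α, so on heating it would change length more than the brass if both were free. The rigid plates force a common final length, so the aluminium is put into compression and the brass into tension, with equal and opposite forces P (no external load).
Equating the net (thermal + elastic) strains gives |α₁ − α₂|·ΔT = P·[1/(A₁E₁) + 1/(A₂E₂)].
|α₁ − α₂|·ΔT = 4.9×10⁻⁶ × 88 = 0.0004312.
1/(A₁E₁) + 1/(A₂E₂) = 1/(700×70×10³) + 1/(1450×99×10³) = 2.737×10⁻⁸ N⁻¹.
P = 0.0004312 / 2.737×10⁻⁸ = 15750 N = 15.75 kN.
σ_{brass} = P/A₂ = 15750/1450 = 10.86 MPa, tensile.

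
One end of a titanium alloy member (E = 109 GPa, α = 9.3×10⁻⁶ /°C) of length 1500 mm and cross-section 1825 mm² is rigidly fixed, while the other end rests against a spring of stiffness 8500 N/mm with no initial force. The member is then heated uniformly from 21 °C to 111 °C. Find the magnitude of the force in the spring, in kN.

The unrestrained thermal change is αΔT L = 9.3×10⁻⁶ × 90 × 1500 = 1.256 mm.
Let P be the compressive force at the spring. The member shortens elastically by PL/(AE) and the spring compresses by P/k; together these equal δ_free.
P [ L/(AE) + 1/k ] = δ_free → P [ 1500/(1825×109×10³) + 1/(8500) ] = 1.256.
P = 1.256 / 0.0001252 = 10030 N.

P ≈ 10 kN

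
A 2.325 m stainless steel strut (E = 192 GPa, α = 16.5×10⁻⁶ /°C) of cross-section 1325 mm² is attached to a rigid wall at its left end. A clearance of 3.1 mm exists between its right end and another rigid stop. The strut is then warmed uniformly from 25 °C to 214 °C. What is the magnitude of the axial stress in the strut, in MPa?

If the wall were absent the strut would grow by αΔT L = 16.5×10⁻⁶ × 189 × 2325 = 7.251 mm.
After closing the 3.1 mm clearance, 7.251 − 3.1 = 4.151 mm of expansion remains to be suppressed by the wall.
Compatibility: PL/(AE) = 4.151 mm, so σ = P/A = E × (4.151/2325) = 342.8 MPa.

σ ≈ 343 MPa (compressive)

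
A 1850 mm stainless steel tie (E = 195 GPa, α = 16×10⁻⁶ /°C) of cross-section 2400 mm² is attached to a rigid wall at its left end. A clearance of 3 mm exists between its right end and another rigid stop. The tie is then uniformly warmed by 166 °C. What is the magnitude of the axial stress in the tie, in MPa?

Unrestrained expansion: δ_free = αΔT L = 16×10⁻⁶ × 166 × 1850 = 4.914 mm.
After closing the 3 mm clearance, 4.914 − 3 = 1.914 mm of expansion remains to be suppressed by the wall.
So σ = E(δ_free − g)/L = 195×10³ × 1.914/1850 = 201.7 MPa.

σ ≈ 202 MPa (compressive)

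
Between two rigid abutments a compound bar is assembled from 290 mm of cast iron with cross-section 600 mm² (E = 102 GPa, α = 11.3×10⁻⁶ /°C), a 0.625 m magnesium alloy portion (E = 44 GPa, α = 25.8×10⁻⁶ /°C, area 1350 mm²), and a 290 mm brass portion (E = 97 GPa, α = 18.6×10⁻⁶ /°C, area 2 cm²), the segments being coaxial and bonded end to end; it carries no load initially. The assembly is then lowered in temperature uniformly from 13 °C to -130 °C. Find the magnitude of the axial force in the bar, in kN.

P ≈ 117 kN (tensile)

With the walls removed the bar would change length by δ_free = Σ αᵢΔT Lᵢ = 11.3×10⁻⁶×143×290 + 25.8×10⁻⁶×143×625 + 18.6×10⁻⁶×143×290 = 3.546 mm.
Since the ends are fixed, an axial force P builds up, equal in every segment, with P · Σ Lᵢ/(AᵢEᵢ) = δ_free.
Σ Lᵢ/(AᵢEᵢ) = 290/(600×102×10³) + 625/(1350×44×10³) + 290/(200×97×10³) = 3.021×10⁻⁵ mm/N.
Hence P = δ_free / Σ(L/AE) = 3.546/3.021×10⁻⁵ = 117.4 kN (tensile).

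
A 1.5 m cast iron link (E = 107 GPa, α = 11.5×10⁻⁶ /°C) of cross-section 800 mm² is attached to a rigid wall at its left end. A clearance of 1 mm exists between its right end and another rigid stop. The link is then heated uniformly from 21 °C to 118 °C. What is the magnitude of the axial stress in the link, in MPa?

σ ≈ 48 MPa (compressive)

Free thermal elongation = αΔT L = 11.5×10⁻⁶ × 97 × 1500 = 1.673 mm.
After closing the 1 mm clearance, 1.673 − 1 = 0.6732 mm of expansion remains to be suppressed by the wall.
That suppressed elongation corresponds to σ = E·Δ/L = 107×10³ × 0.6732/1500 = 48.03 MPa.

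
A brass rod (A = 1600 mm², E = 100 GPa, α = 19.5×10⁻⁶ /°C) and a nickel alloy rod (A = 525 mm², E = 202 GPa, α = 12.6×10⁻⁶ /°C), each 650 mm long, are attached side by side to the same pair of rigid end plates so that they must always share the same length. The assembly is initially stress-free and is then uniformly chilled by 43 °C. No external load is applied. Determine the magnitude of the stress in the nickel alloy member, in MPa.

σ ≈ 36 MPa (compressive)

Both members must finish at the same length. With the larger α, the brass tends to over-contract; the plates restrain it, putting the brass in tension and the nickel alloy in compression. With no external load the two internal forces are equal and opposite, magnitude P.
Setting the final lengths equal and cancelling L: (α₁ − α₂)ΔT = P/(A₁E₁) + P/(A₂E₂).
|α₁ − α₂|·ΔT = 6.9×10⁻⁶ × 43 = 0.0002967.
1/(A₁E₁) + 1/(A₂E₂) = 1/(1600×100×10³) + 1/(525×202×10³) = 1.568×10⁻⁸ N⁻¹.
So P = 0.0002967 / 1.568×10⁻⁸ = 18.92 kN.
σ_{nickel alloy} = P/A₂ = 18920/525 = 36.04 MPa, compressive.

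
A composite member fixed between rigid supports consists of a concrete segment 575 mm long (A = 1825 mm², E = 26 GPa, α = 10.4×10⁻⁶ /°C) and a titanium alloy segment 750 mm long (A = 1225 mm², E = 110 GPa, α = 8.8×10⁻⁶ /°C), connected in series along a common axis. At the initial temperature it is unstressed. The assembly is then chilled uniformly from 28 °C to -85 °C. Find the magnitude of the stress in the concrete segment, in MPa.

With the walls removed the bar would change length by δ_free = Σ αᵢΔT Lᵢ = 10.4×10⁻⁶×113×575 + 8.8×10⁻⁶×113×750 = 1.422 mm.
The walls prevent any net length change, so an axial force P (same in every segment) develops. Compatibility: P · Σ Lᵢ/(AᵢEᵢ) = δ_free.
Σ Lᵢ/(AᵢEᵢ) = 575/(1825×26×10³) + 750/(1225×110×10³) = 1.768×10⁻⁵ mm/N.
P = 1.422 / 1.768×10⁻⁵ = 80390 N = 80.39 kN, tensile.
σ_{concrete} = P / A = 80390 / 1825 = 44.05 MPa.

σ ≈ 44 MPa (tensile)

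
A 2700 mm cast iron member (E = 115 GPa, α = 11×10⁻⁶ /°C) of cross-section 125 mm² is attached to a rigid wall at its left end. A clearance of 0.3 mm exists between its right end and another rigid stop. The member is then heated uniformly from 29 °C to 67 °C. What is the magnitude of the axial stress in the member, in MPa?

σ ≈ 35.3 MPa (compressive)

Free thermal elongation = αΔT L = 11×10⁻⁶ × 38 × 2700 = 1.129 mm.
The gap closes (δ_free > 0.3 mm) and the wall then resists a further 1.129 − 0.3 = 0.8286 mm of expansion.
That suppressed elongation corresponds to σ = E·Δ/L = 115×10³ × 0.8286/2700 = 35.29 MPa.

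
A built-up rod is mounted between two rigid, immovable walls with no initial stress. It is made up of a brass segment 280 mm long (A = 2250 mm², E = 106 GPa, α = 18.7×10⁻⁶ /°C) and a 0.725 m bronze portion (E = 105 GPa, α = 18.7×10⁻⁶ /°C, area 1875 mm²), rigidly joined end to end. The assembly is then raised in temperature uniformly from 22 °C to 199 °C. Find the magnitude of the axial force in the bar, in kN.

P ≈ 685 kN (compressive)

With the walls removed the bar would change length by δ_free = Σ αᵢΔT Lᵢ = 18.7×10⁻⁶×177×280 + 18.7×10⁻⁶×177×725 = 3.326 mm.
Since the ends are fixed, an axial force P builds up, equal in every segment, with P · Σ Lᵢ/(AᵢEᵢ) = δ_free.
The series flexibility is Σ Lᵢ/(AᵢEᵢ) = 280/(2250×106×10³) + 725/(1875×105×10³) = 4.857×10⁻⁶ mm/N.
P = 3.326 / 4.857×10⁻⁶ = 684900 N = 684.9 kN, compressive.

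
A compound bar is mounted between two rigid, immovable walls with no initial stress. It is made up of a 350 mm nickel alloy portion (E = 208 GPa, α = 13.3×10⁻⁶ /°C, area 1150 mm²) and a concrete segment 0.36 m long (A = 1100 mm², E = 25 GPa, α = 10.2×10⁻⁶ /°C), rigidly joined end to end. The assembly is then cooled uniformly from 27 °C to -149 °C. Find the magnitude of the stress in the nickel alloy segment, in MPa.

σ ≈ 87.6 MPa (tensile)

Free thermal contraction of the whole bar: Σ αᵢΔT Lᵢ = 13.3×10⁻⁶×176×350 + 10.2×10⁻⁶×176×360 = 1.466 mm.
The rigid supports impose zero overall length change; the single axial force P common to all segments must satisfy P Σ Lᵢ/(AᵢEᵢ) = δ_free.
The series flexibility is Σ Lᵢ/(AᵢEᵢ) = 350/(1150×208×10³) + 360/(1100×25×10³) = 1.455×10⁻⁵ mm/N.
So P = 1.466 / 1.455×10⁻⁵ = 100.7 kN, tensile.
σ_{nickel alloy} = P / A = 100700 / 1150 = 87.56 MPa.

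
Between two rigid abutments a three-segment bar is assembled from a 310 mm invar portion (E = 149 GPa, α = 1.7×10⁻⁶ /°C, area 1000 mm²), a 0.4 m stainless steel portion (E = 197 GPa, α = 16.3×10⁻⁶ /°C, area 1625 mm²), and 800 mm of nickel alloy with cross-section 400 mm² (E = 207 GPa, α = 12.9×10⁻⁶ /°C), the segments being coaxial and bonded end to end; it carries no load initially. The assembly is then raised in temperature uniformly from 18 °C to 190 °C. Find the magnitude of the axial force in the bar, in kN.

With the walls removed the bar would change length by δ_free = Σ αᵢΔT Lᵢ = 1.7×10⁻⁶×172×310 + 16.3×10⁻⁶×172×400 + 12.9×10⁻⁶×172×800 = 2.987 mm.
The rigid supports impose zero overall length change; the single axial force P common to all segments must satisfy P Σ Lᵢ/(AᵢEᵢ) = δ_free.
Σ Lᵢ/(AᵢEᵢ) = 310/(1000×149×10³) + 400/(1625×197×10³) + 800/(400×207×10³) = 1.299×10⁻⁵ mm/N.
So P = 2.987 / 1.299×10⁻⁵ = 229.9 kN, compressive.

P ≈ 230 kN (compressive)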